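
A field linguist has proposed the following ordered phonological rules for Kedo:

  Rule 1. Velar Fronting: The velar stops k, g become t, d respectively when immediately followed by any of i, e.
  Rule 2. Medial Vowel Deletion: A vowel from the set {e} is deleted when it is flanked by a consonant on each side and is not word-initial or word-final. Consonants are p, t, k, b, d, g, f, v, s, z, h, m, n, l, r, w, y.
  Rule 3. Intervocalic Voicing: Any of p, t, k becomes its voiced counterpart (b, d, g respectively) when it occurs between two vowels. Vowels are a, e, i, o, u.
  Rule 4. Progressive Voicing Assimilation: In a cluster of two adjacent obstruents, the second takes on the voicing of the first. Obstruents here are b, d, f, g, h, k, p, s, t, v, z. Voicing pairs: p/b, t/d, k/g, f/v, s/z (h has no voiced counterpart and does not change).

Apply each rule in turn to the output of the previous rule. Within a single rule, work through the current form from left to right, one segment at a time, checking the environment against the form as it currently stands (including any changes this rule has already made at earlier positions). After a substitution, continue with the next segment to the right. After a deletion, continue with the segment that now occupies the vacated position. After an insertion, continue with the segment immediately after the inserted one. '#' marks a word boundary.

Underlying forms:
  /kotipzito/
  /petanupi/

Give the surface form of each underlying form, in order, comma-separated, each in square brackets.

/kotipzito/:
  Rule 1 Velar Fronting: no change — [kotipzito]
  Rule 2 Medial Vowel Deletion: no change — [kotipzito]
  Rule 3 Intervocalic Voicing: [kotipzito] → [kodipzido]
  Rule 4 Progressive Voicing Assimilation: [kodipzido] → [kodipsido]
/petanupi/:
  Rule 1 Velar Fronting: no change — [petanupi]
  Rule 2 Medial Vowel Deletion: [petanupi] → [ptanupi]
  Rule 3 Intervocalic Voicing: [ptanupi] → [ptanubi]
  Rule 4 Progressive Voicing Assimilation: no change — [ptanubi]

[kodipsido], [ptanubi]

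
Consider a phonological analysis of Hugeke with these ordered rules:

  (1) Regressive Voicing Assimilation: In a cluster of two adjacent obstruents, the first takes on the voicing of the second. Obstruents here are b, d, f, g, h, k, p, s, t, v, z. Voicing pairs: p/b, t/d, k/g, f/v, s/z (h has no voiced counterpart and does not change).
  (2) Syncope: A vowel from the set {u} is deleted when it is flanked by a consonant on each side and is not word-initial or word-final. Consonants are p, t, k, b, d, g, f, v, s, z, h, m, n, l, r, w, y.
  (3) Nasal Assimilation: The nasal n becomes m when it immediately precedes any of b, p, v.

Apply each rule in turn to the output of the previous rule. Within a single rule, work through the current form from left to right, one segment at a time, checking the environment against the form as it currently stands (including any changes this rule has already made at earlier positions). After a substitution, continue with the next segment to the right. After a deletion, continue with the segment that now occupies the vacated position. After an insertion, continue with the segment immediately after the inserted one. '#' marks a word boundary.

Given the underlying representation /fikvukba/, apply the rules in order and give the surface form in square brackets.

(1) Regressive Voicing Assimilation: [fikvukba] → [figvugba]
(2) Syncope: [figvugba] → [figvgba]
(3) Nasal Assimilation: no change — [figvgba]

[figvgba]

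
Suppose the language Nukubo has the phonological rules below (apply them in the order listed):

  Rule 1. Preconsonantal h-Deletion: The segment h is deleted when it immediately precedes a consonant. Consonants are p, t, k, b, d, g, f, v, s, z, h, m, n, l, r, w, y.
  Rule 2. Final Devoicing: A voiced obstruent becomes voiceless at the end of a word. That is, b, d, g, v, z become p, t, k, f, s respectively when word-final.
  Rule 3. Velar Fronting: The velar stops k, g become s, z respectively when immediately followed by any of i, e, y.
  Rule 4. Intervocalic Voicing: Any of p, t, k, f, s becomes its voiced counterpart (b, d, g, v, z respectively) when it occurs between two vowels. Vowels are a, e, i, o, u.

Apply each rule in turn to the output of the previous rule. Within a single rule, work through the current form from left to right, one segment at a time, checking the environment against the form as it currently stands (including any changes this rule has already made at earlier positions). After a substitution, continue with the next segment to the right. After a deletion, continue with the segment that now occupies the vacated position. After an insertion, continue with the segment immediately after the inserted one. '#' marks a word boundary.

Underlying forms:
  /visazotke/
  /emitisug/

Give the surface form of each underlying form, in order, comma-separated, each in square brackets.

/visazotke/:
  Rule 1 Preconsonantal h-Deletion: no change — [visazotke]
  Rule 2 Final Devoicing: no change — [visazotke]
  Rule 3 Velar Fronting: [visazotke] → [visazotse]
  Rule 4 Intervocalic Voicing: [visazotse] → [vizazotse]
/emitisug/:
  Rule 1 Preconsonantal h-Deletion: no change — [emitisug]
  Rule 2 Final Devoicing: [emitisug] → [emitisuk]
  Rule 3 Velar Fronting: no change — [emitisuk]
  Rule 4 Intervocalic Voicing: [emitisuk] → [emidizuk]

[vizazotse], [emidizuk]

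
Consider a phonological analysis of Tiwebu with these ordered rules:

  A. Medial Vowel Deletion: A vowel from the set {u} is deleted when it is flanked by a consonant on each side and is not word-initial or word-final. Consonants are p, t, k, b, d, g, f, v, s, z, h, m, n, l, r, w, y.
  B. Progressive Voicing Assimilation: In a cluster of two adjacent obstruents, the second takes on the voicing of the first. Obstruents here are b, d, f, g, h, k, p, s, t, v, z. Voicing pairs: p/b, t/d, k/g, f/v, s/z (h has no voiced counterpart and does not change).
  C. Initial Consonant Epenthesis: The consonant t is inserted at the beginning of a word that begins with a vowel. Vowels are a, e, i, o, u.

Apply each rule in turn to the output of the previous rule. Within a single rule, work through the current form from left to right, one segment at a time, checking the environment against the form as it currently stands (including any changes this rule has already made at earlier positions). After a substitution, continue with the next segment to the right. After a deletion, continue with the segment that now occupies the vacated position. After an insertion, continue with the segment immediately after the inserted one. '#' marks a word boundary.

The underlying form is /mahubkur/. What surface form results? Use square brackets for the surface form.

[mahpkr]

A Medial Vowel Deletion: [mahubkur] → [mahbkr]
B Progressive Voicing Assimilation: [mahbkr] → [mahpkr]
C Initial Consonant Epenthesis: no change — [mahpkr]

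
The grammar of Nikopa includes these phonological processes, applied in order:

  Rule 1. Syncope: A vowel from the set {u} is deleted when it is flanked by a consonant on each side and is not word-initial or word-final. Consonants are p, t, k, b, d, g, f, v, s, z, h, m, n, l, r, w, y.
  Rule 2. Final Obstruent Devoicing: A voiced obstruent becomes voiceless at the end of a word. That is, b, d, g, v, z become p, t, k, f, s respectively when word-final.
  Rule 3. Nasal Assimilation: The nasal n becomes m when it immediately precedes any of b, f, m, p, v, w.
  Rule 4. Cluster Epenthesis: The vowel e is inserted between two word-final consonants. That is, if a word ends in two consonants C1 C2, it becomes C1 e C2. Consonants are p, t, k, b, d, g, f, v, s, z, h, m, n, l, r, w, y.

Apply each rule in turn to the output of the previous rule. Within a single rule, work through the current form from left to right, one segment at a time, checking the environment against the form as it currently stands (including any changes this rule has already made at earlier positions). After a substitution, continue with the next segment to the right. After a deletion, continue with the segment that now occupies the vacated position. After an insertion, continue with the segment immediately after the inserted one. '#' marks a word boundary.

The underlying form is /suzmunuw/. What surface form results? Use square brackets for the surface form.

Rule 1 Syncope: [suzmunuw] → [szmnw]
Rule 2 Final Obstruent Devoicing: no change — [szmnw]
Rule 3 Nasal Assimilation: [szmnw] → [szmmw]
Rule 4 Cluster Epenthesis: [szmmw] → [szmmew]

[szmmew]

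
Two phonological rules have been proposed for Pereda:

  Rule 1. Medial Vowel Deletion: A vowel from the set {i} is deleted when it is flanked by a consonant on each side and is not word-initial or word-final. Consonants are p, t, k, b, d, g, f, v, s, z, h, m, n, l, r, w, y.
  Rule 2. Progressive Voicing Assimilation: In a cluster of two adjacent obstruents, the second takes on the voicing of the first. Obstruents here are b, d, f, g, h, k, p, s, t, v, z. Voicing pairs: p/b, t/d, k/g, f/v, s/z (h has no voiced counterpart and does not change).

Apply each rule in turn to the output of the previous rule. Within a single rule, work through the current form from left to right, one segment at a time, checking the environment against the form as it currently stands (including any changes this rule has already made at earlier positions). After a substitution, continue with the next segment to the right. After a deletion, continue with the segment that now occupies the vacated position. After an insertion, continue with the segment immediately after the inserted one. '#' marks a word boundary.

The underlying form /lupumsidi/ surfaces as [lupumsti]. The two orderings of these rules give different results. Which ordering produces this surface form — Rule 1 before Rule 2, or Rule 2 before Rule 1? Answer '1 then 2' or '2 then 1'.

1 then 2

Order 1 then 2:
  1 Medial Vowel Deletion: [lupumsidi] → [lupumsdi]
  2 Progressive Voicing Assimilation: [lupumsdi] → [lupumsti]
  result: [lupumsti]
Order 2 then 1:
  2 Progressive Voicing Assimilation: no change — [lupumsidi]
  1 Medial Vowel Deletion: [lupumsidi] → [lupumsdi]
  result: [lupumsdi]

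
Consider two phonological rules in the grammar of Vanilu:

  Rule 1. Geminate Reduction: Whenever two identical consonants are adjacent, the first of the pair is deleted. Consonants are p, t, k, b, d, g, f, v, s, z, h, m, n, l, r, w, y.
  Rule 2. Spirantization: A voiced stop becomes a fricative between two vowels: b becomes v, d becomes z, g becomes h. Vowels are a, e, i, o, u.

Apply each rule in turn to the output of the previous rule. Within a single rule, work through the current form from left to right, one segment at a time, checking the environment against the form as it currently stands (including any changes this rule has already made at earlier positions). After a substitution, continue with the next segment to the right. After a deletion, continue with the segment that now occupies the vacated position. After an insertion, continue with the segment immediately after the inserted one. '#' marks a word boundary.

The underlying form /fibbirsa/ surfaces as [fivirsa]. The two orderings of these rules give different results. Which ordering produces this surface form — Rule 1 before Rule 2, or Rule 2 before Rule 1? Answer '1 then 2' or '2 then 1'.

Order 1 then 2:
  1 Geminate Reduction: [fibbirsa] → [fibirsa]
  2 Spirantization: [fibirsa] → [fivirsa]
  result: [fivirsa]
Order 2 then 1:
  2 Spirantization: no change — [fibbirsa]
  1 Geminate Reduction: [fibbirsa] → [fibirsa]
  result: [fibirsa]

1 then 2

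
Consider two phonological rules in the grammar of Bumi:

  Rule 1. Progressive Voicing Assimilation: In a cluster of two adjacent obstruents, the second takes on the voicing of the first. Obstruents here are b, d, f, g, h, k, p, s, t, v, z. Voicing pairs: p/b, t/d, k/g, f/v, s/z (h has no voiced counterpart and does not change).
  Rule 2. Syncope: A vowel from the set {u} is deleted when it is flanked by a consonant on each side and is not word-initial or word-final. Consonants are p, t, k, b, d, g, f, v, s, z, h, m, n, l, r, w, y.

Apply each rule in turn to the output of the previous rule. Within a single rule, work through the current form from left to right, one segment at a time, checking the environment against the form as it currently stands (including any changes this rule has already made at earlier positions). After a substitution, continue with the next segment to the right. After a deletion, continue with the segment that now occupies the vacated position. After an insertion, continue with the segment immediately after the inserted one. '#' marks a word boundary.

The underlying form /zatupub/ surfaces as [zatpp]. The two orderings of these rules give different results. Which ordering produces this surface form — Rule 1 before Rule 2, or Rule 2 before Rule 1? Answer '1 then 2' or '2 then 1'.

Order 1 then 2:
  1 Progressive Voicing Assimilation: no change — [zatupub]
  2 Syncope: [zatupub] → [zatpb]
  result: [zatpb]
Order 2 then 1:
  2 Syncope: [zatupub] → [zatpb]
  1 Progressive Voicing Assimilation: [zatpb] → [zatpp]
  result: [zatpp]

2 then 1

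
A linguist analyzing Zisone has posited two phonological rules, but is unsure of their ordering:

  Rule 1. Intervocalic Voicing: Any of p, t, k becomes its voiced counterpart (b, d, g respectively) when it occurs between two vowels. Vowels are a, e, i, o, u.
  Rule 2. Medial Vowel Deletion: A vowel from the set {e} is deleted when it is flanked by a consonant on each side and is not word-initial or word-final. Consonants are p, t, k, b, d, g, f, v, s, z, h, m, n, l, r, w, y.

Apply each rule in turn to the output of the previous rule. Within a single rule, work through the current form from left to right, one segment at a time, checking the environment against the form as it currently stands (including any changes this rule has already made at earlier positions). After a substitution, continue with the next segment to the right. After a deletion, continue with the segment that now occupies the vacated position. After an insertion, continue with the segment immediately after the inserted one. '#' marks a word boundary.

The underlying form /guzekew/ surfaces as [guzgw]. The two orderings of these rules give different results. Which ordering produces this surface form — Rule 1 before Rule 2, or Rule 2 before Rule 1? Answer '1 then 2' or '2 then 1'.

Order 1 then 2:
  1 Intervocalic Voicing: [guzekew] → [guzegew]
  2 Medial Vowel Deletion: [guzegew] → [guzgw]
  result: [guzgw]
Order 2 then 1:
  2 Medial Vowel Deletion: [guzekew] → [guzkw]
  1 Intervocalic Voicing: no change — [guzkw]
  result: [guzkw]

1 then 2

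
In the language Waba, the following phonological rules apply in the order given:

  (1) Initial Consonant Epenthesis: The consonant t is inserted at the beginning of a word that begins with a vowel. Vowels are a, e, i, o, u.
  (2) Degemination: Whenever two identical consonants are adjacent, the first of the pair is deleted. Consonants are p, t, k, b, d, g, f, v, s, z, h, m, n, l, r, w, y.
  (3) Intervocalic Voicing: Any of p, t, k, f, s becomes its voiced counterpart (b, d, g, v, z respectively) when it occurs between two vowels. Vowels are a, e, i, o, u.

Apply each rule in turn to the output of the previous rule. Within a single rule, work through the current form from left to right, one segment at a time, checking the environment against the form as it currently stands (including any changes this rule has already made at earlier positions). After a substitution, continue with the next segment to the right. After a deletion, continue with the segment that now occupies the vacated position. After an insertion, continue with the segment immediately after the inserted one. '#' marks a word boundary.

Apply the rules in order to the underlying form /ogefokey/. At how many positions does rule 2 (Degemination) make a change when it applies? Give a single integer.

0

(1) Initial Consonant Epenthesis: [ogefokey] → [togefokey]
(2) Degemination: no change — [togefokey]
(3) Intervocalic Voicing: [togefokey] → [togevogey]
Rule 2 changed 0 position(s).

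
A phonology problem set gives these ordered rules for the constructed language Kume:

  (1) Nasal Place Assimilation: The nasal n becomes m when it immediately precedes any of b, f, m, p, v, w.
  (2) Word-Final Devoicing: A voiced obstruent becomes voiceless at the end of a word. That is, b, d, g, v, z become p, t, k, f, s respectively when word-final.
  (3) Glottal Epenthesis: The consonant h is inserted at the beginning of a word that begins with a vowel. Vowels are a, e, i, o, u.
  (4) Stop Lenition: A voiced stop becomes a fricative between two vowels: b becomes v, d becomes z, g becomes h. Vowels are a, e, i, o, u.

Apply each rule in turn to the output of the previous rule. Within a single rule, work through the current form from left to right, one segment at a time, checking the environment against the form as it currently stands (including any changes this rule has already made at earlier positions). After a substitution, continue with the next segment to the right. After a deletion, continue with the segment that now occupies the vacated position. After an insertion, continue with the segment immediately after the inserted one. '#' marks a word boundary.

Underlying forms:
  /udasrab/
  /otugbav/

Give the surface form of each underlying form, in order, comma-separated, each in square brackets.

/udasrab/:
  (1) Nasal Place Assimilation: no change — [udasrab]
  (2) Word-Final Devoicing: [udasrab] → [udasrap]
  (3) Glottal Epenthesis: [udasrap] → [hudasrap]
  (4) Stop Lenition: [hudasrap] → [huzasrap]
/otugbav/:
  (1) Nasal Place Assimilation: no change — [otugbav]
  (2) Word-Final Devoicing: [otugbav] → [otugbaf]
  (3) Glottal Epenthesis: [otugbaf] → [hotugbaf]
  (4) Stop Lenition: no change — [hotugbaf]

[huzasrap], [hotugbaf]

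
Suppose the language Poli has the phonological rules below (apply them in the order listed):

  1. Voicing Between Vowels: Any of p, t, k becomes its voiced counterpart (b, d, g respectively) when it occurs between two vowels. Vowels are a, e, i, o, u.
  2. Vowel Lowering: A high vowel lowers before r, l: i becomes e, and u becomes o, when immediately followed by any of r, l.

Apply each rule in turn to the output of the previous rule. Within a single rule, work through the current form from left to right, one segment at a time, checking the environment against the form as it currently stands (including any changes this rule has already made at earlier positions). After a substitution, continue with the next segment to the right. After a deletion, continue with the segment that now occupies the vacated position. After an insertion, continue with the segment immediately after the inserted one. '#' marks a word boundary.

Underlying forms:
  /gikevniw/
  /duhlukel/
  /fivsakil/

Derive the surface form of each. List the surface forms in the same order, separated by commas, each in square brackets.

/gikevniw/:
  1 Voicing Between Vowels: [gikevniw] → [gigevniw]
  2 Vowel Lowering: no change — [gigevniw]
/duhlukel/:
  1 Voicing Between Vowels: [duhlukel] → [duhlugel]
  2 Vowel Lowering: no change — [duhlugel]
/fivsakil/:
  1 Voicing Between Vowels: [fivsakil] → [fivsagil]
  2 Vowel Lowering: [fivsagil] → [fivsagel]

[gigevniw], [duhlugel], [fivsagel]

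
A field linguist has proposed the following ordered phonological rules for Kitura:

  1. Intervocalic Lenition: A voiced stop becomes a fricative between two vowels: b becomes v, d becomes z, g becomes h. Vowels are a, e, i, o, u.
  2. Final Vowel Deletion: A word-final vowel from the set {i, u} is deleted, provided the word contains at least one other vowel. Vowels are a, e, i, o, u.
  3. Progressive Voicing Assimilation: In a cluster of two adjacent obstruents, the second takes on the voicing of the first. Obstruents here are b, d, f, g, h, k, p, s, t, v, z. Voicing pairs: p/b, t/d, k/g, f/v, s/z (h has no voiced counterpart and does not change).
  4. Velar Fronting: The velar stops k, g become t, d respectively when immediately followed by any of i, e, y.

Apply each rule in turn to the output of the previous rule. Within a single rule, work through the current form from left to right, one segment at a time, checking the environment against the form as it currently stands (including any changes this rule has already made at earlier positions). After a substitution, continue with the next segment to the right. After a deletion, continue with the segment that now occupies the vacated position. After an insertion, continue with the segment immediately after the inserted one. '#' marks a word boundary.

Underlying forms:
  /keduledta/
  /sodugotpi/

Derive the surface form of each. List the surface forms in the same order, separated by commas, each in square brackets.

/keduledta/:
  1 Intervocalic Lenition: [keduledta] → [kezuledta]
  2 Final Vowel Deletion: no change — [kezuledta]
  3 Progressive Voicing Assimilation: [kezuledta] → [kezuledda]
  4 Velar Fronting: [kezuledda] → [tezuledda]
/sodugotpi/:
  1 Intervocalic Lenition: [sodugotpi] → [sozuhotpi]
  2 Final Vowel Deletion: [sozuhotpi] → [sozuhotp]
  3 Progressive Voicing Assimilation: no change — [sozuhotp]
  4 Velar Fronting: no change — [sozuhotp]

[tezuledda], [sozuhotp]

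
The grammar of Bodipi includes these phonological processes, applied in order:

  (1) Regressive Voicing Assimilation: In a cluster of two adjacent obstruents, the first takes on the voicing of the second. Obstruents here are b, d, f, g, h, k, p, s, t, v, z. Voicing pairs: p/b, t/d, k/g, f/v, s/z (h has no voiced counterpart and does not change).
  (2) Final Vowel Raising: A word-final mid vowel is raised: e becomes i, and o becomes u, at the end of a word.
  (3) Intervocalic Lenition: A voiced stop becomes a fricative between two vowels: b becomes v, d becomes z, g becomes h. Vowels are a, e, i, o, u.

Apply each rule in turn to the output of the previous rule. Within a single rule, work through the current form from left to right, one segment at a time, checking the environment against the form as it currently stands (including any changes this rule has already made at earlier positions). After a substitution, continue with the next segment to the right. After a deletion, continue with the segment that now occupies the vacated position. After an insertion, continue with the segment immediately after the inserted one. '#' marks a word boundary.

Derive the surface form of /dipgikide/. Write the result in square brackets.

[dibgikizi]

(1) Regressive Voicing Assimilation: [dipgikide] → [dibgikide]
(2) Final Vowel Raising: [dibgikide] → [dibgikidi]
(3) Intervocalic Lenition: [dibgikidi] → [dibgikizi]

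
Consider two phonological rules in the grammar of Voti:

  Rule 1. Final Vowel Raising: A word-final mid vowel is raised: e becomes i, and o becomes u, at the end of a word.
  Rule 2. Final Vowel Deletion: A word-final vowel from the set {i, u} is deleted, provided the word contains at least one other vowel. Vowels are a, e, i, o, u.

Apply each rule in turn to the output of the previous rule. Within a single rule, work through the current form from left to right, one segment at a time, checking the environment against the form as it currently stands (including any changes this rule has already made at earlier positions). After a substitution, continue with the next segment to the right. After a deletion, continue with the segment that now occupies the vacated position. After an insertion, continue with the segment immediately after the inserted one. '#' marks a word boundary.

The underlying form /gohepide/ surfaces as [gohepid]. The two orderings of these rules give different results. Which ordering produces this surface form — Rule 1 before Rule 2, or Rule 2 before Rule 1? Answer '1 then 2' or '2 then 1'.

Order 1 then 2:
  1 Final Vowel Raising: [gohepide] → [gohepidi]
  2 Final Vowel Deletion: [gohepidi] → [gohepid]
  result: [gohepid]
Order 2 then 1:
  2 Final Vowel Deletion: no change — [gohepide]
  1 Final Vowel Raising: [gohepide] → [gohepidi]
  result: [gohepidi]

1 then 2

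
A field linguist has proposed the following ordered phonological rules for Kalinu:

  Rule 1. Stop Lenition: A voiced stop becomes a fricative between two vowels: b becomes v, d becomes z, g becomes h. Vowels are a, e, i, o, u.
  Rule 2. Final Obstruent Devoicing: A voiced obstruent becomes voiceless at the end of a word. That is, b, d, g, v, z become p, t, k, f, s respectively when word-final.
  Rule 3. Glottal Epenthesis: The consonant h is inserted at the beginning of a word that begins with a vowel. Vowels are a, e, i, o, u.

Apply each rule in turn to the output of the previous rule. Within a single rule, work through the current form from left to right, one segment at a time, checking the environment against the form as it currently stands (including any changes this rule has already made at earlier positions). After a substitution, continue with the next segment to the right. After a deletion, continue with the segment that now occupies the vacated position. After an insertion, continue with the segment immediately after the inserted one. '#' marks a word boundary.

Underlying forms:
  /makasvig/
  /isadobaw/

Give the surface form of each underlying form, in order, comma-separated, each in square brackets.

[makasvik], [hisazovaw]

/makasvig/:
  Rule 1 Stop Lenition: no change — [makasvig]
  Rule 2 Final Obstruent Devoicing: [makasvig] → [makasvik]
  Rule 3 Glottal Epenthesis: no change — [makasvik]
/isadobaw/:
  Rule 1 Stop Lenition: [isadobaw] → [isazovaw]
  Rule 2 Final Obstruent Devoicing: no change — [isazovaw]
  Rule 3 Glottal Epenthesis: [isazovaw] → [hisazovaw]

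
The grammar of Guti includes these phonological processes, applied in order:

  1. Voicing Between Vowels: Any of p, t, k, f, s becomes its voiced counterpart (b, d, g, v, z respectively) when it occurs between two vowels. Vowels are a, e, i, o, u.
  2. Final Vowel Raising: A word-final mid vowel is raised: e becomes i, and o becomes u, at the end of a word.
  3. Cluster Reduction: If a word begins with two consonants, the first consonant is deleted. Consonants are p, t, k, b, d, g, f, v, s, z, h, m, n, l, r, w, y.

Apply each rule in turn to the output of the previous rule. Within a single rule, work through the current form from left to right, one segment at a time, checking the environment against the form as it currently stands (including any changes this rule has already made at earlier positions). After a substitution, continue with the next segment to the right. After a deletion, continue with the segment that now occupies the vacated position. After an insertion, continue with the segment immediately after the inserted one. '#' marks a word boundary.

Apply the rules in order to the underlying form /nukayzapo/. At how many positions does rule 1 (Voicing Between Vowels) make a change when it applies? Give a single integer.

2

1 Voicing Between Vowels: [nukayzapo] → [nugayzabo]
2 Final Vowel Raising: [nugayzabo] → [nugayzabu]
3 Cluster Reduction: no change — [nugayzabu]
Rule 1 changed 2 position(s).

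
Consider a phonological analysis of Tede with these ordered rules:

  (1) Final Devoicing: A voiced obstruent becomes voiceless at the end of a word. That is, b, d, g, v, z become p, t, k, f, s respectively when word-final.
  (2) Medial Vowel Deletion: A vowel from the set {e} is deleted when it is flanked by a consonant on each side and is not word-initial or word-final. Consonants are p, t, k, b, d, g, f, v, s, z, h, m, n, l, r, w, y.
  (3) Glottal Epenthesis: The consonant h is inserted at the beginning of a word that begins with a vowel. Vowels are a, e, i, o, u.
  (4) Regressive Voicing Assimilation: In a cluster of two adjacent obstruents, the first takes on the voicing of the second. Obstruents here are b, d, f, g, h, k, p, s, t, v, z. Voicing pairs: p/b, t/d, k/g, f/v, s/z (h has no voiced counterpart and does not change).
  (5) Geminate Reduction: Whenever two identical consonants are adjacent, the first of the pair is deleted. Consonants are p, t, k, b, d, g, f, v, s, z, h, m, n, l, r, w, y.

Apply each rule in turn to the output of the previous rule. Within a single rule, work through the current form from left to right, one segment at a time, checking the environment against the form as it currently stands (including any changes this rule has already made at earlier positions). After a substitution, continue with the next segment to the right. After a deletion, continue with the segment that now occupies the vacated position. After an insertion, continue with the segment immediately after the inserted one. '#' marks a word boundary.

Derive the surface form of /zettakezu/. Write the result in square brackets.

[stagzu]

(1) Final Devoicing: no change — [zettakezu]
(2) Medial Vowel Deletion: [zettakezu] → [zttakzu]
(3) Glottal Epenthesis: no change — [zttakzu]
(4) Regressive Voicing Assimilation: [zttakzu] → [sttagzu]
(5) Geminate Reduction: [sttagzu] → [stagzu]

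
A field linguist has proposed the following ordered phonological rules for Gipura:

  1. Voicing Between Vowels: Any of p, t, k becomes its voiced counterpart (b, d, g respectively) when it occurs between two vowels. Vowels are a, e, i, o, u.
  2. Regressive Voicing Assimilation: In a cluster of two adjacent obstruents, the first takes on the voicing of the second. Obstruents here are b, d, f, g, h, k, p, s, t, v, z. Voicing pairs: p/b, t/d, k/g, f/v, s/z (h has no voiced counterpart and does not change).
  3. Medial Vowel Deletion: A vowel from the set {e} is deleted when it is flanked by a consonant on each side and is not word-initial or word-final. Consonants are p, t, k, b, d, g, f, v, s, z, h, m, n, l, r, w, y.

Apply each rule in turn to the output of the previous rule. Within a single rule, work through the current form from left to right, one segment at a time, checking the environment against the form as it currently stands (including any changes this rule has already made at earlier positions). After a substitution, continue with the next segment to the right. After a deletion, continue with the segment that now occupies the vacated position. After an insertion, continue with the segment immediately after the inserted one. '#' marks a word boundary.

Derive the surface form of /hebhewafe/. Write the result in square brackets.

1 Voicing Between Vowels: no change — [hebhewafe]
2 Regressive Voicing Assimilation: [hebhewafe] → [hephewafe]
3 Medial Vowel Deletion: [hephewafe] → [hphwafe]

[hphwafe]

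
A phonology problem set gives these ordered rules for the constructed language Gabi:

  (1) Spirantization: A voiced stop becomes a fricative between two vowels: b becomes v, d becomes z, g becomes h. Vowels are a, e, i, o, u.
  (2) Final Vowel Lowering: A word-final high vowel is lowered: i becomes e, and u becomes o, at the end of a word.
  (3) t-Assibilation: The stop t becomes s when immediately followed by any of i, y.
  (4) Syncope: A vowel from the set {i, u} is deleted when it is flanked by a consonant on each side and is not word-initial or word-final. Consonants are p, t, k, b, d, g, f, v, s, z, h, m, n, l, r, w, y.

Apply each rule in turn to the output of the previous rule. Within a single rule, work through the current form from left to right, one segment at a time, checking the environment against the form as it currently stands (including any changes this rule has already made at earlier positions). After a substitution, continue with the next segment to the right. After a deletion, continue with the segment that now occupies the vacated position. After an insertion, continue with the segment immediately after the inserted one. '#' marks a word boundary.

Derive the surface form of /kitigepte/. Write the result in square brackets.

(1) Spirantization: [kitigepte] → [kitihepte]
(2) Final Vowel Lowering: no change — [kitihepte]
(3) t-Assibilation: [kitihepte] → [kisihepte]
(4) Syncope: [kisihepte] → [kshepte]

[kshepte]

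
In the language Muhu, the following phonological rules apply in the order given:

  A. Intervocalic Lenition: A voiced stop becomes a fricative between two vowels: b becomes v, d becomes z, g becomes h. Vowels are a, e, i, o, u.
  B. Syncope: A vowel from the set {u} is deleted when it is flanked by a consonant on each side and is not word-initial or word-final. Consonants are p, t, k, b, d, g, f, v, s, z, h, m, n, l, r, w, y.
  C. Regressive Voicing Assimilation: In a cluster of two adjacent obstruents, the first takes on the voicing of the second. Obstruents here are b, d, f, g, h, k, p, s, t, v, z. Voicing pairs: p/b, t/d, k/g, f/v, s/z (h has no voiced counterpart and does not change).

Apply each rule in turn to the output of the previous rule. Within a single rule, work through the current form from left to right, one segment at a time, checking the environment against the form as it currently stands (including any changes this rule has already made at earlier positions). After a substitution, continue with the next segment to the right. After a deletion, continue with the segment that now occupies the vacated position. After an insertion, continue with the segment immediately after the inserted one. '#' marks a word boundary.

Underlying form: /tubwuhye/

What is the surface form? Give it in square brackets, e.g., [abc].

[dbwhye]

A Intervocalic Lenition: no change — [tubwuhye]
B Syncope: [tubwuhye] → [tbwhye]
C Regressive Voicing Assimilation: [tbwhye] → [dbwhye]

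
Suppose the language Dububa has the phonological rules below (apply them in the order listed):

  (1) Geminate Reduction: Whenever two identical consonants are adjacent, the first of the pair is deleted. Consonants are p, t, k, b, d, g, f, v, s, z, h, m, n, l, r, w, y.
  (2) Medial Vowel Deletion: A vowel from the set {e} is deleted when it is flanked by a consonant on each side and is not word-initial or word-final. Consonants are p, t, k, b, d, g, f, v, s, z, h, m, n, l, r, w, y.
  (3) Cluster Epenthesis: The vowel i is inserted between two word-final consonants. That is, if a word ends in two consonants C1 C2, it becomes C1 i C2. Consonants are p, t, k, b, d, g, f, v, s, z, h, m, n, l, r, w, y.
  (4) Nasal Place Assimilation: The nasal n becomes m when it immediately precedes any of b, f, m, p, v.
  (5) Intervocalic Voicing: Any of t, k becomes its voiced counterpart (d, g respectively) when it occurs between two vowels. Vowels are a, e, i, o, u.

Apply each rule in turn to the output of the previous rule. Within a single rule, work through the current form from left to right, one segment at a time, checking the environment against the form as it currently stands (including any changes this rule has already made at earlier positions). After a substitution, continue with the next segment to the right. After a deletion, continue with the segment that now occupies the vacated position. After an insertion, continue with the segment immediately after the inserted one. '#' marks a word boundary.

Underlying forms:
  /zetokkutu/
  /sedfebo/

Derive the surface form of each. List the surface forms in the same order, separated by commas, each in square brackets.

/zetokkutu/:
  (1) Geminate Reduction: [zetokkutu] → [zetokutu]
  (2) Medial Vowel Deletion: [zetokutu] → [ztokutu]
  (3) Cluster Epenthesis: no change — [ztokutu]
  (4) Nasal Place Assimilation: no change — [ztokutu]
  (5) Intervocalic Voicing: [ztokutu] → [ztogudu]
/sedfebo/:
  (1) Geminate Reduction: no change — [sedfebo]
  (2) Medial Vowel Deletion: [sedfebo] → [sdfbo]
  (3) Cluster Epenthesis: no change — [sdfbo]
  (4) Nasal Place Assimilation: no change — [sdfbo]
  (5) Intervocalic Voicing: no change — [sdfbo]

[ztogudu], [sdfbo]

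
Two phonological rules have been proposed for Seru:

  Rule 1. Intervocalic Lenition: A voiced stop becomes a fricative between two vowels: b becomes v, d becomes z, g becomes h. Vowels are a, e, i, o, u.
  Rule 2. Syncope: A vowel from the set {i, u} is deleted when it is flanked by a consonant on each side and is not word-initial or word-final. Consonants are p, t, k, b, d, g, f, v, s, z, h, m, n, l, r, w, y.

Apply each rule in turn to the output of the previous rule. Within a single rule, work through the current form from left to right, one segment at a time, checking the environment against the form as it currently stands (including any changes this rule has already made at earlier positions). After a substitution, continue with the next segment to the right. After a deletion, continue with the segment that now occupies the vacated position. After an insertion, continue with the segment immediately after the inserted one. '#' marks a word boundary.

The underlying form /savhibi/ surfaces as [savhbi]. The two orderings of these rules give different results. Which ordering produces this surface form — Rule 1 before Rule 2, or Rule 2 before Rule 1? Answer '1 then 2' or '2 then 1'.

2 then 1

Order 1 then 2:
  1 Intervocalic Lenition: [savhibi] → [savhivi]
  2 Syncope: [savhivi] → [savhvi]
  result: [savhvi]
Order 2 then 1:
  2 Syncope: [savhibi] → [savhbi]
  1 Intervocalic Lenition: no change — [savhbi]
  result: [savhbi]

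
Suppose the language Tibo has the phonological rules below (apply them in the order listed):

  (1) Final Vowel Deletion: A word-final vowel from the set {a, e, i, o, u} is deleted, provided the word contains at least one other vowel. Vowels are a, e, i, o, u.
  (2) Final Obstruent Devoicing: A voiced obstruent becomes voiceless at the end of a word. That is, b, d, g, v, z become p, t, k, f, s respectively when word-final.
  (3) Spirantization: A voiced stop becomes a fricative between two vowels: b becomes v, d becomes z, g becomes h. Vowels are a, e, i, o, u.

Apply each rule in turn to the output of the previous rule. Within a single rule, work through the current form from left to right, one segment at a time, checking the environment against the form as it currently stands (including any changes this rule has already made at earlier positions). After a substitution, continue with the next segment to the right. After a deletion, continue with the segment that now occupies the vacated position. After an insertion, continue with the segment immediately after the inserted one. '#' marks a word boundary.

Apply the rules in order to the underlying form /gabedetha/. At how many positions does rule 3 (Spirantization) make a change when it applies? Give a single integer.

(1) Final Vowel Deletion: [gabedetha] → [gabedeth]
(2) Final Obstruent Devoicing: no change — [gabedeth]
(3) Spirantization: [gabedeth] → [gavezeth]
Rule 3 changed 2 position(s).

2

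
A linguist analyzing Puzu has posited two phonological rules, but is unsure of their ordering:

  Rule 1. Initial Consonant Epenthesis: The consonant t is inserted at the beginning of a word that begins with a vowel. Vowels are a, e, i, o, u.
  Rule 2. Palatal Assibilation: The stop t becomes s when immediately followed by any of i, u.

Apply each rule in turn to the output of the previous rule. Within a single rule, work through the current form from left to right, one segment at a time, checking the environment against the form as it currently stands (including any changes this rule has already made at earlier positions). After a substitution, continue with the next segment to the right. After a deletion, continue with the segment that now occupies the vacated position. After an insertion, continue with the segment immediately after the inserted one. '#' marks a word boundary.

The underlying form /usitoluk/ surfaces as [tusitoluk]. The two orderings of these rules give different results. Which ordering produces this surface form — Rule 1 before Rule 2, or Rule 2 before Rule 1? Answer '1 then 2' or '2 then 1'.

2 then 1

Order 1 then 2:
  1 Initial Consonant Epenthesis: [usitoluk] → [tusitoluk]
  2 Palatal Assibilation: [tusitoluk] → [susitoluk]
  result: [susitoluk]
Order 2 then 1:
  2 Palatal Assibilation: no change — [usitoluk]
  1 Initial Consonant Epenthesis: [usitoluk] → [tusitoluk]
  result: [tusitoluk]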